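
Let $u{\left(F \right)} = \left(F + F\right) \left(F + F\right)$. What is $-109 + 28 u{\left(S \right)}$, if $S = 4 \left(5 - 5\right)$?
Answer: $-109$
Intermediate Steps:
$S = 0$ ($S = 4 \cdot 0 = 0$)
$u{\left(F \right)} = 4 F^{2}$ ($u{\left(F \right)} = 2 F 2 F = 4 F^{2}$)
$-109 + 28 u{\left(S \right)} = -109 + 28 \cdot 4 \cdot 0^{2} = -109 + 28 \cdot 4 \cdot 0 = -109 + 28 \cdot 0 = -109 + 0 = -109$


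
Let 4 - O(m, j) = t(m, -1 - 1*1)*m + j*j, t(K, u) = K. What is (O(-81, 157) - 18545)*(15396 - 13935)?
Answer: -72686211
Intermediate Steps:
O(m, j) = 4 - j² - m² (O(m, j) = 4 - (m*m + j*j) = 4 - (m² + j²) = 4 - (j² + m²) = 4 + (-j² - m²) = 4 - j² - m²)
(O(-81, 157) - 18545)*(15396 - 13935) = ((4 - 1*157² - 1*(-81)²) - 18545)*(15396 - 13935) = ((4 - 1*24649 - 1*6561) - 18545)*1461 = ((4 - 24649 - 6561) - 18545)*1461 = (-31206 - 18545)*1461 = -49751*1461 = -72686211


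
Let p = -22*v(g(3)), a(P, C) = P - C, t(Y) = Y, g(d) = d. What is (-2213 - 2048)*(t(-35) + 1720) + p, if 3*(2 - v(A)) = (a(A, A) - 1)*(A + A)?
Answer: -7179873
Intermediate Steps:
v(A) = 2 + 2*A/3 (v(A) = 2 - ((A - A) - 1)*(A + A)/3 = 2 - (0 - 1)*2*A/3 = 2 - (-1)*2*A/3 = 2 - (-2)*A/3 = 2 + 2*A/3)
p = -88 (p = -22*(2 + (⅔)*3) = -22*(2 + 2) = -22*4 = -88)
(-2213 - 2048)*(t(-35) + 1720) + p = (-2213 - 2048)*(-35 + 1720) - 88 = -4261*1685 - 88 = -7179785 - 88 = -7179873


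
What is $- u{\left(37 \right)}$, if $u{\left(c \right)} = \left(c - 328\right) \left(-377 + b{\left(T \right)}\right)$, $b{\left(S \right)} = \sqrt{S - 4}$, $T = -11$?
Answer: $-109707 + 291 i \sqrt{15} \approx -1.0971 \cdot 10^{5} + 1127.0 i$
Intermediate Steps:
$b{\left(S \right)} = \sqrt{-4 + S}$
$u{\left(c \right)} = \left(-377 + i \sqrt{15}\right) \left(-328 + c\right)$ ($u{\left(c \right)} = \left(c - 328\right) \left(-377 + \sqrt{-4 - 11}\right) = \left(-328 + c\right) \left(-377 + \sqrt{-15}\right) = \left(-328 + c\right) \left(-377 + i \sqrt{15}\right) = \left(-377 + i \sqrt{15}\right) \left(-328 + c\right)$)
$- u{\left(37 \right)} = - (123656 - 13949 - 328 i \sqrt{15} + i 37 \sqrt{15}) = - (123656 - 13949 - 328 i \sqrt{15} + 37 i \sqrt{15}) = - (109707 - 291 i \sqrt{15}) = -109707 + 291 i \sqrt{15}$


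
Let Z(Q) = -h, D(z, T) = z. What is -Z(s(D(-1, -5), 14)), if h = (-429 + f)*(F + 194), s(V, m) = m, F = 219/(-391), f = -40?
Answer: -35472815/391 ≈ -90723.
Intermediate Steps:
F = -219/391 (F = 219*(-1/391) = -219/391 ≈ -0.56010)
h = -35472815/391 (h = (-429 - 40)*(-219/391 + 194) = -469*75635/391 = -35472815/391 ≈ -90723.)
Z(Q) = 35472815/391 (Z(Q) = -1*(-35472815/391) = 35472815/391)
-Z(s(D(-1, -5), 14)) = -1*35472815/391 = -35472815/391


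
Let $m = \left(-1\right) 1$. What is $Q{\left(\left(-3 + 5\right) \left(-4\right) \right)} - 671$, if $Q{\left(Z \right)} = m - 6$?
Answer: $-678$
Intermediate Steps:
$m = -1$
$Q{\left(Z \right)} = -7$ ($Q{\left(Z \right)} = -1 - 6 = -7$)
$Q{\left(\left(-3 + 5\right) \left(-4\right) \right)} - 671 = -7 - 671 = -678$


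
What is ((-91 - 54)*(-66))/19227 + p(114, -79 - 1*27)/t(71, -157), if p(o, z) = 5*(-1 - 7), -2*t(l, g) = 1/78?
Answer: 1379150/221 ≈ 6240.5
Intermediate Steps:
t(l, g) = -1/156 (t(l, g) = -1/2/78 = -1/2*1/78 = -1/156)
p(o, z) = -40 (p(o, z) = 5*(-8) = -40)
((-91 - 54)*(-66))/19227 + p(114, -79 - 1*27)/t(71, -157) = ((-91 - 54)*(-66))/19227 - 40/(-1/156) = -145*(-66)*(1/19227) - 40*(-156) = 9570*(1/19227) + 6240 = 110/221 + 6240 = 1379150/221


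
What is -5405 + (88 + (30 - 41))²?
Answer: 524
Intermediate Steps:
-5405 + (88 + (30 - 41))² = -5405 + (88 - 11)² = -5405 + 77² = -5405 + 5929 = 524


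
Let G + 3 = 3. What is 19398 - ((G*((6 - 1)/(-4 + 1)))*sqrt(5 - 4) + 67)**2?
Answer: 14909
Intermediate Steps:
G = 0 (G = -3 + 3 = 0)
19398 - ((G*((6 - 1)/(-4 + 1)))*sqrt(5 - 4) + 67)**2 = 19398 - ((0*((6 - 1)/(-4 + 1)))*sqrt(5 - 4) + 67)**2 = 19398 - ((0*(5/(-3)))*sqrt(1) + 67)**2 = 19398 - ((0*(5*(-1/3)))*1 + 67)**2 = 19398 - ((0*(-5/3))*1 + 67)**2 = 19398 - (0*1 + 67)**2 = 19398 - (0 + 67)**2 = 19398 - 1*67**2 = 19398 - 1*4489 = 19398 - 4489 = 14909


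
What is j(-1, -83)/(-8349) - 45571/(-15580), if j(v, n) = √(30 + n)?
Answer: 45571/15580 - I*√53/8349 ≈ 2.925 - 0.00087197*I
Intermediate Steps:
j(-1, -83)/(-8349) - 45571/(-15580) = √(30 - 83)/(-8349) - 45571/(-15580) = √(-53)*(-1/8349) - 45571*(-1/15580) = (I*√53)*(-1/8349) + 45571/15580 = -I*√53/8349 + 45571/15580 = 45571/15580 - I*√53/8349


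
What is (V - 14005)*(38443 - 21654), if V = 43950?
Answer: 502746605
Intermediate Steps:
(V - 14005)*(38443 - 21654) = (43950 - 14005)*(38443 - 21654) = 29945*16789 = 502746605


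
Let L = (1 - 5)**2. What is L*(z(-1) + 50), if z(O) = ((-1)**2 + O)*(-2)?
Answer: 800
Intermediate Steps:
z(O) = -2 - 2*O (z(O) = (1 + O)*(-2) = -2 - 2*O)
L = 16 (L = (-4)**2 = 16)
L*(z(-1) + 50) = 16*((-2 - 2*(-1)) + 50) = 16*((-2 + 2) + 50) = 16*(0 + 50) = 16*50 = 800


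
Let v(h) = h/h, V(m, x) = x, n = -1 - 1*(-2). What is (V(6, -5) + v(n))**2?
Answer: 16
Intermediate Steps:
n = 1 (n = -1 + 2 = 1)
v(h) = 1
(V(6, -5) + v(n))**2 = (-5 + 1)**2 = (-4)**2 = 16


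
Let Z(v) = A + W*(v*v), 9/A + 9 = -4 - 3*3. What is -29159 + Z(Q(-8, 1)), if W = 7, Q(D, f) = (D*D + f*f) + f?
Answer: 29317/22 ≈ 1332.6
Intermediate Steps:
A = -9/22 (A = 9/(-9 + (-4 - 3*3)) = 9/(-9 + (-4 - 9)) = 9/(-9 - 13) = 9/(-22) = 9*(-1/22) = -9/22 ≈ -0.40909)
Q(D, f) = f + D**2 + f**2 (Q(D, f) = (D**2 + f**2) + f = f + D**2 + f**2)
Z(v) = -9/22 + 7*v**2 (Z(v) = -9/22 + 7*(v*v) = -9/22 + 7*v**2)
-29159 + Z(Q(-8, 1)) = -29159 + (-9/22 + 7*(1 + (-8)**2 + 1**2)**2) = -29159 + (-9/22 + 7*(1 + 64 + 1)**2) = -29159 + (-9/22 + 7*66**2) = -29159 + (-9/22 + 7*4356) = -29159 + (-9/22 + 30492) = -29159 + 670815/22 = 29317/22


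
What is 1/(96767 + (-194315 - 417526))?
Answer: -1/515074 ≈ -1.9415e-6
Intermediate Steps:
1/(96767 + (-194315 - 417526)) = 1/(96767 - 611841) = 1/(-515074) = -1/515074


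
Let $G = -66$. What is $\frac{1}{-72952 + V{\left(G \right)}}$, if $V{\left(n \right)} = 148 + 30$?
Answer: $- \frac{1}{72774} \approx -1.3741 \cdot 10^{-5}$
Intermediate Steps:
$V{\left(n \right)} = 178$
$\frac{1}{-72952 + V{\left(G \right)}} = \frac{1}{-72952 + 178} = \frac{1}{-72774} = - \frac{1}{72774}$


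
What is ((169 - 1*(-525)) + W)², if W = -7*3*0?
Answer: 481636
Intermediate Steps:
W = 0 (W = -21*0 = 0)
((169 - 1*(-525)) + W)² = ((169 - 1*(-525)) + 0)² = ((169 + 525) + 0)² = (694 + 0)² = 694² = 481636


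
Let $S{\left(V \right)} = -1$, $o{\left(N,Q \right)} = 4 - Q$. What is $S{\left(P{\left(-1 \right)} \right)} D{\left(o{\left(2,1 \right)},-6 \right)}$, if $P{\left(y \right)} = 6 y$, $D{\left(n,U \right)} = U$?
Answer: $6$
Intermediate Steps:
$S{\left(P{\left(-1 \right)} \right)} D{\left(o{\left(2,1 \right)},-6 \right)} = \left(-1\right) \left(-6\right) = 6$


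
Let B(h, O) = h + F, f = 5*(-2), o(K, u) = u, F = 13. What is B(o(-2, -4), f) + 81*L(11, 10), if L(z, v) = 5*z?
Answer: 4464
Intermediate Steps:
f = -10
B(h, O) = 13 + h (B(h, O) = h + 13 = 13 + h)
B(o(-2, -4), f) + 81*L(11, 10) = (13 - 4) + 81*(5*11) = 9 + 81*55 = 9 + 4455 = 4464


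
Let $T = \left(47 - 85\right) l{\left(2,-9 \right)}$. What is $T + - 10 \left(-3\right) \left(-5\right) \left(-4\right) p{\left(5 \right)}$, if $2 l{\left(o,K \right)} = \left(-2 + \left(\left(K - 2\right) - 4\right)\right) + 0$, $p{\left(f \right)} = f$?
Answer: $3323$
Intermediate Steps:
$l{\left(o,K \right)} = -4 + \frac{K}{2}$ ($l{\left(o,K \right)} = \frac{\left(-2 + \left(\left(K - 2\right) - 4\right)\right) + 0}{2} = \frac{\left(-2 + \left(\left(-2 + K\right) - 4\right)\right) + 0}{2} = \frac{\left(-2 + \left(-6 + K\right)\right) + 0}{2} = \frac{\left(-8 + K\right) + 0}{2} = \frac{-8 + K}{2} = -4 + \frac{K}{2}$)
$T = 323$ ($T = \left(47 - 85\right) \left(-4 + \frac{1}{2} \left(-9\right)\right) = - 38 \left(-4 - \frac{9}{2}\right) = \left(-38\right) \left(- \frac{17}{2}\right) = 323$)
$T + - 10 \left(-3\right) \left(-5\right) \left(-4\right) p{\left(5 \right)} = 323 + - 10 \left(-3\right) \left(-5\right) \left(-4\right) 5 = 323 + - 10 \cdot 15 \left(-4\right) 5 = 323 + \left(-10\right) \left(-60\right) 5 = 323 + 600 \cdot 5 = 323 + 3000 = 3323$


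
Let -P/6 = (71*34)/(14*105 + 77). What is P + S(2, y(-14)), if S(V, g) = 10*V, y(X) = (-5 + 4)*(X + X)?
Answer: 968/91 ≈ 10.637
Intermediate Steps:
y(X) = -2*X
P = -852/91 (P = -6*71*34/(14*105 + 77) = -14484/(1470 + 77) = -14484/1547 = -6*142/91 = -852/91 ≈ -9.3626)
P + S(2, y(-14)) = -852/91 + 10*2 = -852/91 + 20 = 968/91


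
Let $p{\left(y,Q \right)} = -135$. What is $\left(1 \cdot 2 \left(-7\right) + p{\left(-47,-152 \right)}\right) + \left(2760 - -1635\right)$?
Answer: $4246$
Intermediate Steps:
$\left(1 \cdot 2 \left(-7\right) + p{\left(-47,-152 \right)}\right) + \left(2760 - -1635\right) = \left(1 \cdot 2 \left(-7\right) - 135\right) + \left(2760 - -1635\right) = \left(1 \left(-14\right) - 135\right) + \left(2760 + 1635\right) = \left(-14 - 135\right) + 4395 = -149 + 4395 = 4246$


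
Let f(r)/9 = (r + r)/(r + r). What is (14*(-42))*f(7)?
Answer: -5292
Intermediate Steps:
f(r) = 9 (f(r) = 9*((r + r)/(r + r)) = 9*((2*r)/((2*r))) = 9*((2*r)*(1/(2*r))) = 9*1 = 9)
(14*(-42))*f(7) = (14*(-42))*9 = -588*9 = -5292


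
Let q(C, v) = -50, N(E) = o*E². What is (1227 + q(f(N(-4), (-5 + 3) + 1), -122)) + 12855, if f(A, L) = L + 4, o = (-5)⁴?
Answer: 14032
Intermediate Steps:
o = 625
N(E) = 625*E²
f(A, L) = 4 + L
(1227 + q(f(N(-4), (-5 + 3) + 1), -122)) + 12855 = (1227 - 50) + 12855 = 1177 + 12855 = 14032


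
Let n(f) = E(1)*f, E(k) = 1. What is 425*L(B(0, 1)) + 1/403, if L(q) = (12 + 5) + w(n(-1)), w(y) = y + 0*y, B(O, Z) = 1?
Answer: 2740401/403 ≈ 6800.0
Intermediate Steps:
n(f) = f (n(f) = 1*f = f)
w(y) = y (w(y) = y + 0 = y)
L(q) = 16 (L(q) = (12 + 5) - 1 = 17 - 1 = 16)
425*L(B(0, 1)) + 1/403 = 425*16 + 1/403 = 6800 + 1/403 = 2740401/403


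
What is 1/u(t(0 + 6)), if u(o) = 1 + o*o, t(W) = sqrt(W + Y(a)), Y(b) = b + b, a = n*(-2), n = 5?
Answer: -1/13 ≈ -0.076923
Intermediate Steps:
a = -10 (a = 5*(-2) = -10)
Y(b) = 2*b
t(W) = sqrt(-20 + W) (t(W) = sqrt(W + 2*(-10)) = sqrt(W - 20) = sqrt(-20 + W))
u(o) = 1 + o**2
1/u(t(0 + 6)) = 1/(1 + (sqrt(-20 + (0 + 6)))**2) = 1/(1 + (sqrt(-20 + 6))**2) = 1/(1 + (sqrt(-14))**2) = 1/(1 + (I*sqrt(14))**2) = 1/(1 - 14) = 1/(-13) = -1/13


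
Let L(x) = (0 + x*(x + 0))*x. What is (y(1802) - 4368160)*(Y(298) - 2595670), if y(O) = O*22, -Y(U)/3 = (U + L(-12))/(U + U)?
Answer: 1674069827398870/149 ≈ 1.1235e+13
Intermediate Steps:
L(x) = x³ (L(x) = (0 + x*x)*x = (0 + x²)*x = x²*x = x³)
Y(U) = -3*(-1728 + U)/(2*U) (Y(U) = -3*(U + (-12)³)/(U + U) = -3*(U - 1728)/(2*U) = -3*(-1728 + U)*1/(2*U) = -3*(-1728 + U)/(2*U))
y(O) = 22*O
(y(1802) - 4368160)*(Y(298) - 2595670) = (22*1802 - 4368160)*((-3/2 + 2592/298) - 2595670) = (39644 - 4368160)*((-3/2 + 2592*(1/298)) - 2595670) = -4328516*((-3/2 + 1296/149) - 2595670) = -4328516*(2145/298 - 2595670) = -4328516*(-773507515/298) = 1674069827398870/149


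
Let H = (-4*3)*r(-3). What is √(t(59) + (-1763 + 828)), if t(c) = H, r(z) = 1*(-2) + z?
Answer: 5*I*√35 ≈ 29.58*I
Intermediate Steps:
r(z) = -2 + z
H = 60 (H = (-4*3)*(-2 - 3) = -12*(-5) = 60)
t(c) = 60
√(t(59) + (-1763 + 828)) = √(60 + (-1763 + 828)) = √(60 - 935) = √(-875) = 5*I*√35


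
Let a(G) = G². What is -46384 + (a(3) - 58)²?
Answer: -43983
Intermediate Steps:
-46384 + (a(3) - 58)² = -46384 + (3² - 58)² = -46384 + (9 - 58)² = -46384 + (-49)² = -46384 + 2401 = -43983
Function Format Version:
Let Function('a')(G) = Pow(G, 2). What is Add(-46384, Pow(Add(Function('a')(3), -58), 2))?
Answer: -43983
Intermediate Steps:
Add(-46384, Pow(Add(Function('a')(3), -58), 2)) = Add(-46384, Pow(Add(Pow(3, 2), -58), 2)) = Add(-46384, Pow(Add(9, -58), 2)) = Add(-46384, Pow(-49, 2)) = Add(-46384, 2401) = -43983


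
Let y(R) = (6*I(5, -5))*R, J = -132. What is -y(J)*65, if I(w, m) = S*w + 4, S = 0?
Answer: 205920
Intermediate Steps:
I(w, m) = 4 (I(w, m) = 0*w + 4 = 0 + 4 = 4)
y(R) = 24*R (y(R) = (6*4)*R = 24*R)
-y(J)*65 = -24*(-132)*65 = -(-3168)*65 = -1*(-205920) = 205920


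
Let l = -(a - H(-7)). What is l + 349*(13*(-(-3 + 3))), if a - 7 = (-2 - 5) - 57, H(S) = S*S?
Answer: 106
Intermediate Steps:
H(S) = S²
a = -57 (a = 7 + ((-2 - 5) - 57) = 7 + (-7 - 57) = 7 - 64 = -57)
l = 106 (l = -(-57 - 1*(-7)²) = -(-57 - 1*49) = -(-57 - 49) = -1*(-106) = 106)
l + 349*(13*(-(-3 + 3))) = 106 + 349*(13*(-(-3 + 3))) = 106 + 349*(13*(-1*0)) = 106 + 349*(13*0) = 106 + 349*0 = 106 + 0 = 106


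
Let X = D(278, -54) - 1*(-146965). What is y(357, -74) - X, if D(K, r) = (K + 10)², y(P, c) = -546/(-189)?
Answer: -2069155/9 ≈ -2.2991e+5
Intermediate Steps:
y(P, c) = 26/9 (y(P, c) = -546*(-1/189) = 26/9)
D(K, r) = (10 + K)²
X = 229909 (X = (10 + 278)² - 1*(-146965) = 288² + 146965 = 82944 + 146965 = 229909)
y(357, -74) - X = 26/9 - 1*229909 = 26/9 - 229909 = -2069155/9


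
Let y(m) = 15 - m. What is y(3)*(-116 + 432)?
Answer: 3792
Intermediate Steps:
y(3)*(-116 + 432) = (15 - 1*3)*(-116 + 432) = (15 - 3)*316 = 12*316 = 3792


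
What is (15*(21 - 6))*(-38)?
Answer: -8550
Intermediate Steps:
(15*(21 - 6))*(-38) = (15*15)*(-38) = 225*(-38) = -8550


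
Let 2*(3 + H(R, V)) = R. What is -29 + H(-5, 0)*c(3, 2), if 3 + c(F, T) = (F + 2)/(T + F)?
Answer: -18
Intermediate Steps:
c(F, T) = -3 + (2 + F)/(F + T) (c(F, T) = -3 + (F + 2)/(T + F) = -3 + (2 + F)/(F + T))
H(R, V) = -3 + R/2
-29 + H(-5, 0)*c(3, 2) = -29 + (-3 + (½)*(-5))*((2 - 3*2 - 2*3)/(3 + 2)) = -29 + (-3 - 5/2)*((2 - 6 - 6)/5) = -29 - 11*(-10)/10 = -29 - 11/2*(-2) = -29 + 11 = -18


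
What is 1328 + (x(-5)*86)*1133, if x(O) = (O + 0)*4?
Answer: -1947432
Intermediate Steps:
x(O) = 4*O (x(O) = O*4 = 4*O)
1328 + (x(-5)*86)*1133 = 1328 + ((4*(-5))*86)*1133 = 1328 - 20*86*1133 = 1328 - 1720*1133 = 1328 - 1948760 = -1947432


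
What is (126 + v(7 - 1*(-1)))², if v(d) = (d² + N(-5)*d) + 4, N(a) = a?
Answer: 23716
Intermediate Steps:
v(d) = 4 + d² - 5*d (v(d) = (d² - 5*d) + 4 = 4 + d² - 5*d)
(126 + v(7 - 1*(-1)))² = (126 + (4 + (7 - 1*(-1))² - 5*(7 - 1*(-1))))² = (126 + (4 + (7 + 1)² - 5*(7 + 1)))² = (126 + (4 + 8² - 5*8))² = (126 + (4 + 64 - 40))² = (126 + 28)² = 154² = 23716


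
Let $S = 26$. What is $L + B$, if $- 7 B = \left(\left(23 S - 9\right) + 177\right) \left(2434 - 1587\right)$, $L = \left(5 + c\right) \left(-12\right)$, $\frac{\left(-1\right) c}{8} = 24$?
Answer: $-90442$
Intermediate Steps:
$c = -192$ ($c = \left(-8\right) 24 = -192$)
$L = 2244$ ($L = \left(5 - 192\right) \left(-12\right) = \left(-187\right) \left(-12\right) = 2244$)
$B = -92686$ ($B = - \frac{\left(\left(23 \cdot 26 - 9\right) + 177\right) \left(2434 - 1587\right)}{7} = - \frac{\left(\left(598 - 9\right) + 177\right) 847}{7} = - \frac{\left(589 + 177\right) 847}{7} = - \frac{766 \cdot 847}{7} = \left(- \frac{1}{7}\right) 648802 = -92686$)
$L + B = 2244 - 92686 = -90442$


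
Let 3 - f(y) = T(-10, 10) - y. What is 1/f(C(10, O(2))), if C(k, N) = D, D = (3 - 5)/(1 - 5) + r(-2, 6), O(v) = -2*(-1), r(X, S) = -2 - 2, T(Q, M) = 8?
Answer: -2/17 ≈ -0.11765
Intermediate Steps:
r(X, S) = -4
O(v) = 2
D = -7/2 (D = (3 - 5)/(1 - 5) - 4 = -2/(-4) - 4 = -2*(-¼) - 4 = ½ - 4 = -7/2 ≈ -3.5000)
C(k, N) = -7/2
f(y) = -5 + y (f(y) = 3 - (8 - y) = 3 + (-8 + y) = -5 + y)
1/f(C(10, O(2))) = 1/(-5 - 7/2) = 1/(-17/2) = -2/17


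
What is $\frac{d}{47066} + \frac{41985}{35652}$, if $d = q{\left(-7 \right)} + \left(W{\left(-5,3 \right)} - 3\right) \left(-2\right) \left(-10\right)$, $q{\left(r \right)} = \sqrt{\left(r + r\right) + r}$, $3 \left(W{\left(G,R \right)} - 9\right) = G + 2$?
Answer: $\frac{329938535}{279666172} + \frac{i \sqrt{21}}{47066} \approx 1.1798 + 9.7365 \cdot 10^{-5} i$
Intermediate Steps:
$W{\left(G,R \right)} = \frac{29}{3} + \frac{G}{3}$ ($W{\left(G,R \right)} = 9 + \frac{G + 2}{3} = 9 + \frac{2 + G}{3} = 9 + \left(\frac{2}{3} + \frac{G}{3}\right) = \frac{29}{3} + \frac{G}{3}$)
$q{\left(r \right)} = \sqrt{3} \sqrt{r}$ ($q{\left(r \right)} = \sqrt{2 r + r} = \sqrt{3 r} = \sqrt{3} \sqrt{r}$)
$d = 100 + i \sqrt{21}$ ($d = \sqrt{3} \sqrt{-7} + \left(\left(\frac{29}{3} + \frac{1}{3} \left(-5\right)\right) - 3\right) \left(-2\right) \left(-10\right) = \sqrt{3} i \sqrt{7} + \left(\left(\frac{29}{3} - \frac{5}{3}\right) - 3\right) \left(-2\right) \left(-10\right) = i \sqrt{21} + \left(8 - 3\right) \left(-2\right) \left(-10\right) = i \sqrt{21} + 5 \left(-2\right) \left(-10\right) = i \sqrt{21} - -100 = i \sqrt{21} + 100 = 100 + i \sqrt{21} \approx 100.0 + 4.5826 i$)
$\frac{d}{47066} + \frac{41985}{35652} = \frac{100 + i \sqrt{21}}{47066} + \frac{41985}{35652} = \left(100 + i \sqrt{21}\right) \frac{1}{47066} + 41985 \cdot \frac{1}{35652} = \left(\frac{50}{23533} + \frac{i \sqrt{21}}{47066}\right) + \frac{13995}{11884} = \frac{329938535}{279666172} + \frac{i \sqrt{21}}{47066}$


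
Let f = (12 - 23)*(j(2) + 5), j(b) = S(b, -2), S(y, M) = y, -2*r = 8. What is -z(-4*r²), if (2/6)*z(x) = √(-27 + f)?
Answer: -6*I*√26 ≈ -30.594*I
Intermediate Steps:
r = -4 (r = -½*8 = -4)
j(b) = b
f = -77 (f = (12 - 23)*(2 + 5) = -11*7 = -77)
z(x) = 6*I*√26 (z(x) = 3*√(-27 - 77) = 3*√(-104) = 3*(2*I*√26) = 6*I*√26)
-z(-4*r²) = -6*I*√26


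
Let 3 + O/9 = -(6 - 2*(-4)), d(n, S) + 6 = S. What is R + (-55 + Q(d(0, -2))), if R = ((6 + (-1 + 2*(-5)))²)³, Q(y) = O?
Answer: 15417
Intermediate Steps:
d(n, S) = -6 + S
O = -153 (O = -27 + 9*(-(6 - 2*(-4))) = -27 + 9*(-(6 + 8)) = -27 + 9*(-1*14) = -27 + 9*(-14) = -27 - 126 = -153)
Q(y) = -153
R = 15625 (R = ((6 + (-1 - 10))²)³ = ((6 - 11)²)³ = ((-5)²)³ = 25³ = 15625)
R + (-55 + Q(d(0, -2))) = 15625 + (-55 - 153) = 15625 - 208 = 15417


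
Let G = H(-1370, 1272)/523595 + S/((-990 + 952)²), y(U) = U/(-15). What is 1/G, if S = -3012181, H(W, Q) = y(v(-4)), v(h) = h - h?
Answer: -1444/3012181 ≈ -0.00047939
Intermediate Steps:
v(h) = 0
y(U) = -U/15 (y(U) = U*(-1/15) = -U/15)
H(W, Q) = 0 (H(W, Q) = -1/15*0 = 0)
G = -3012181/1444 (G = 0/523595 - 3012181/(-990 + 952)² = 0*(1/523595) - 3012181/((-38)²) = 0 - 3012181/1444 = -3012181/1444 ≈ -2086.0)
1/G = 1/(-3012181/1444) = -1444/3012181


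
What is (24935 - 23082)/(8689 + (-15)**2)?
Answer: 1853/8914 ≈ 0.20788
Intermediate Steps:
(24935 - 23082)/(8689 + (-15)**2) = 1853/(8689 + 225) = 1853/8914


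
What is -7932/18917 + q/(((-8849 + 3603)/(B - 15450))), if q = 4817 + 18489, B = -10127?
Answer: 131120185687/1153937 ≈ 1.1363e+5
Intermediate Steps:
q = 23306
-7932/18917 + q/(((-8849 + 3603)/(B - 15450))) = -7932/18917 + 23306/(((-8849 + 3603)/(-10127 - 15450))) = -7932*1/18917 + 23306/((-5246/(-25577))) = -7932/18917 + 23306/((-5246*(-1/25577))) = -7932/18917 + 23306/(5246/25577) = -7932/18917 + 23306*(25577/5246) = -7932/18917 + 6931367/61 = 131120185687/1153937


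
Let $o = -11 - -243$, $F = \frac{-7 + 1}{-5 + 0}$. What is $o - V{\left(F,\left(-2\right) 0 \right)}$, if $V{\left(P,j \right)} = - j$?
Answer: $232$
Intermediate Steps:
$F = \frac{6}{5}$ ($F = - \frac{6}{-5} = \left(-6\right) \left(- \frac{1}{5}\right) = \frac{6}{5} \approx 1.2$)
$o = 232$ ($o = -11 + 243 = 232$)
$o - V{\left(F,\left(-2\right) 0 \right)} = 232 - - \left(-2\right) 0 = 232 - \left(-1\right) 0 = 232 - 0 = 232 + 0 = 232$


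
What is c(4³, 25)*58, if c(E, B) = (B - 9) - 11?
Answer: 290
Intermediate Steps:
c(E, B) = -20 + B (c(E, B) = (-9 + B) - 11 = -20 + B)
c(4³, 25)*58 = (-20 + 25)*58 = 5*58 = 290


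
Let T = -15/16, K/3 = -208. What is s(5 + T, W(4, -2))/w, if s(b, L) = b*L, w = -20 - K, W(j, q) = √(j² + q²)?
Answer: 65*√5/4832 ≈ 0.030080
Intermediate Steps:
K = -624 (K = 3*(-208) = -624)
T = -15/16 (T = -15*1/16 = -15/16 ≈ -0.93750)
w = 604 (w = -20 - 1*(-624) = -20 + 624 = 604)
s(b, L) = L*b
s(5 + T, W(4, -2))/w = (√(4² + (-2)²)*(5 - 15/16))/604 = (√(16 + 4)*(65/16))*(1/604) = (√20*(65/16))*(1/604) = ((2*√5)*(65/16))*(1/604) = (65*√5/8)*(1/604) = 65*√5/4832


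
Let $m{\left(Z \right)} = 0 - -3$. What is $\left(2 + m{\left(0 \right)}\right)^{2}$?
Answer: $25$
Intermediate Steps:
$m{\left(Z \right)} = 3$ ($m{\left(Z \right)} = 0 + 3 = 3$)
$\left(2 + m{\left(0 \right)}\right)^{2} = \left(2 + 3\right)^{2} = 5^{2} = 25$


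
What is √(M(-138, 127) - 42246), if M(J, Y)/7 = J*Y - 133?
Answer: I*√165859 ≈ 407.26*I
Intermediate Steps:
M(J, Y) = -931 + 7*J*Y (M(J, Y) = 7*(J*Y - 133) = 7*(-133 + J*Y) = -931 + 7*J*Y)
√(M(-138, 127) - 42246) = √((-931 + 7*(-138)*127) - 42246) = √((-931 - 122682) - 42246) = √(-123613 - 42246) = √(-165859) = I*√165859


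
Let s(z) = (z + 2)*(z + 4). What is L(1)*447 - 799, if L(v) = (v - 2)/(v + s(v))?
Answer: -13231/16 ≈ -826.94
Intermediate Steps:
s(z) = (2 + z)*(4 + z)
L(v) = (-2 + v)/(8 + v² + 7*v) (L(v) = (v - 2)/(v + (8 + v² + 6*v)) = (-2 + v)/(8 + v² + 7*v))
L(1)*447 - 799 = ((-2 + 1)/(8 + 1² + 7*1))*447 - 799 = (-1/(8 + 1 + 7))*447 - 799 = (-1/16)*447 - 799 = ((1/16)*(-1))*447 - 799 = -1/16*447 - 799 = -447/16 - 799 = -13231/16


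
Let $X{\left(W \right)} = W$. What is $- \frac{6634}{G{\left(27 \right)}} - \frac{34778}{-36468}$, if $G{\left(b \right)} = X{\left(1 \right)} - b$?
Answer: $\frac{60708235}{237042} \approx 256.11$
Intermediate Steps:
$G{\left(b \right)} = 1 - b$
$- \frac{6634}{G{\left(27 \right)}} - \frac{34778}{-36468} = - \frac{6634}{1 - 27} - \frac{34778}{-36468} = - \frac{6634}{1 - 27} - - \frac{17389}{18234} = - \frac{6634}{-26} + \frac{17389}{18234} = \left(-6634\right) \left(- \frac{1}{26}\right) + \frac{17389}{18234} = \frac{3317}{13} + \frac{17389}{18234} = \frac{60708235}{237042}$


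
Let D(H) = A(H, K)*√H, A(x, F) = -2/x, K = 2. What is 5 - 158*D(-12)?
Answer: 5 - 158*I*√3/3 ≈ 5.0 - 91.221*I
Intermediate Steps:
D(H) = -2/√H (D(H) = (-2/H)*√H = -2/√H)
5 - 158*D(-12) = 5 - (-316)/√(-12) = 5 - (-316)*(-I*√3/6) = 5 - 158*I*√3/3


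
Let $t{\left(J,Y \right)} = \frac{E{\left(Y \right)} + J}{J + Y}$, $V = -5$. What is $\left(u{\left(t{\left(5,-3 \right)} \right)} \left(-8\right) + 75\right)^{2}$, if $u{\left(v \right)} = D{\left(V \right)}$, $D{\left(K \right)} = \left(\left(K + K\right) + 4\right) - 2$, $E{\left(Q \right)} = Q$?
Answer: $19321$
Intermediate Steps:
$t{\left(J,Y \right)} = 1$ ($t{\left(J,Y \right)} = \frac{Y + J}{J + Y} = \frac{J + Y}{J + Y} = 1$)
$D{\left(K \right)} = 2 + 2 K$ ($D{\left(K \right)} = \left(2 K + 4\right) - 2 = \left(4 + 2 K\right) - 2 = 2 + 2 K$)
$u{\left(v \right)} = -8$ ($u{\left(v \right)} = 2 + 2 \left(-5\right) = 2 - 10 = -8$)
$\left(u{\left(t{\left(5,-3 \right)} \right)} \left(-8\right) + 75\right)^{2} = \left(\left(-8\right) \left(-8\right) + 75\right)^{2} = \left(64 + 75\right)^{2} = 139^{2} = 19321$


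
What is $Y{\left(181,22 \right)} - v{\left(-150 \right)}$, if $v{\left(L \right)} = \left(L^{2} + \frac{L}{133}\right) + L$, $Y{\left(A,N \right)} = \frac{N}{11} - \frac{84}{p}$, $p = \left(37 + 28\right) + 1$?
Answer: $- \frac{32695336}{1463} \approx -22348.0$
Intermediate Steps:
$p = 66$ ($p = 65 + 1 = 66$)
$Y{\left(A,N \right)} = - \frac{14}{11} + \frac{N}{11}$ ($Y{\left(A,N \right)} = \frac{N}{11} - \frac{84}{66} = N \frac{1}{11} - \frac{14}{11} = \frac{N}{11} - \frac{14}{11} = - \frac{14}{11} + \frac{N}{11}$)
$v{\left(L \right)} = L^{2} + \frac{134 L}{133}$ ($v{\left(L \right)} = \left(L^{2} + \frac{L}{133}\right) + L = L^{2} + \frac{134 L}{133}$)
$Y{\left(181,22 \right)} - v{\left(-150 \right)} = \left(- \frac{14}{11} + \frac{1}{11} \cdot 22\right) - \frac{1}{133} \left(-150\right) \left(134 + 133 \left(-150\right)\right) = \left(- \frac{14}{11} + 2\right) - \frac{1}{133} \left(-150\right) \left(134 - 19950\right) = \frac{8}{11} - \frac{1}{133} \left(-150\right) \left(-19816\right) = \frac{8}{11} - \frac{2972400}{133} = - \frac{32695336}{1463}$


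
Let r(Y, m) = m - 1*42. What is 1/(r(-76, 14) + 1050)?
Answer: 1/1022 ≈ 0.00097847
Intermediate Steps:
r(Y, m) = -42 + m (r(Y, m) = m - 42 = -42 + m)
1/(r(-76, 14) + 1050) = 1/((-42 + 14) + 1050) = 1/(-28 + 1050) = 1/1022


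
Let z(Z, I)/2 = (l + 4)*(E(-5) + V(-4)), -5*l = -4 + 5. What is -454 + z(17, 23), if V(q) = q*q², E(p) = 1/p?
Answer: -23548/25 ≈ -941.92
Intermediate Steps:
V(q) = q³
l = -⅕ (l = -(-4 + 5)/5 = -⅕*1 = -⅕ ≈ -0.20000)
z(Z, I) = -12198/25 (z(Z, I) = 2*((-⅕ + 4)*(1/(-5) + (-4)³)) = 2*(19*(-⅕ - 64)/5) = 2*((19/5)*(-321/5)) = 2*(-6099/25) = -12198/25)
-454 + z(17, 23) = -454 - 12198/25 = -23548/25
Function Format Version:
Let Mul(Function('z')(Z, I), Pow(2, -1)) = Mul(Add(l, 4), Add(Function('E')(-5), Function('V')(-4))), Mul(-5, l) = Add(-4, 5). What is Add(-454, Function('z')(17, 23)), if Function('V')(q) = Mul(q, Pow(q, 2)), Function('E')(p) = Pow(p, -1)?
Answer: Rational(-23548, 25) ≈ -941.92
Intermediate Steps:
Function('V')(q) = Pow(q, 3)
l = Rational(-1, 5) (l = Mul(Rational(-1, 5), Add(-4, 5)) = Mul(Rational(-1, 5), 1) = Rational(-1, 5) ≈ -0.20000)
Function('z')(Z, I) = Rational(-12198, 25) (Function('z')(Z, I) = Mul(2, Mul(Add(Rational(-1, 5), 4), Add(Pow(-5, -1), Pow(-4, 3)))) = Mul(2, Mul(Rational(19, 5), Add(Rational(-1, 5), -64))) = Mul(2, Mul(Rational(19, 5), Rational(-321, 5))) = Mul(2, Rational(-6099, 25)) = Rational(-12198, 25))
Add(-454, Function('z')(17, 23)) = Add(-454, Rational(-12198, 25)) = Rational(-23548, 25)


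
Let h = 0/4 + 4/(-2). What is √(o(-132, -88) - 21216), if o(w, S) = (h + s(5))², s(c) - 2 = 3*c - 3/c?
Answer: 4*I*√32826/5 ≈ 144.94*I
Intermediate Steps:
s(c) = 2 - 3/c + 3*c (s(c) = 2 + (3*c - 3/c) = 2 + (-3/c + 3*c) = 2 - 3/c + 3*c)
h = -2 (h = 0*(¼) + 4*(-½) = 0 - 2 = -2)
o(w, S) = 5184/25 (o(w, S) = (-2 + (2 - 3/5 + 3*5))² = (-2 + (2 - 3*⅕ + 15))² = (-2 + (2 - ⅗ + 15))² = (-2 + 82/5)² = (72/5)² = 5184/25)
√(o(-132, -88) - 21216) = √(5184/25 - 21216) = √(-525216/25) = 4*I*√32826/5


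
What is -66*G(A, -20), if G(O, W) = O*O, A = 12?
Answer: -9504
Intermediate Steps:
G(O, W) = O**2
-66*G(A, -20) = -66*12**2 = -66*144 = -9504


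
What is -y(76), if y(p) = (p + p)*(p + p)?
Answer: -23104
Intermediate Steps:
y(p) = 4*p² (y(p) = (2*p)*(2*p) = 4*p²)
-y(76) = -4*76² = -4*5776 = -1*23104 = -23104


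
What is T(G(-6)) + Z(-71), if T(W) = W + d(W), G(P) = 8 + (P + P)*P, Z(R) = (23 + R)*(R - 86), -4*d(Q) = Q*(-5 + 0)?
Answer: 7716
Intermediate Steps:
d(Q) = 5*Q/4 (d(Q) = -Q*(-5 + 0)/4 = -Q*(-5)/4 = -(-5)*Q/4 = 5*Q/4)
Z(R) = (-86 + R)*(23 + R) (Z(R) = (23 + R)*(-86 + R) = (-86 + R)*(23 + R))
G(P) = 8 + 2*P**2 (G(P) = 8 + (2*P)*P = 8 + 2*P**2)
T(W) = 9*W/4 (T(W) = W + 5*W/4 = 9*W/4)
T(G(-6)) + Z(-71) = 9*(8 + 2*(-6)**2)/4 + (-1978 + (-71)**2 - 63*(-71)) = 9*(8 + 2*36)/4 + (-1978 + 5041 + 4473) = 9*(8 + 72)/4 + 7536 = (9/4)*80 + 7536 = 180 + 7536 = 7716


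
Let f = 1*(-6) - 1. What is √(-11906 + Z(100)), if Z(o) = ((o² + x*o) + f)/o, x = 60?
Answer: I*√1174607/10 ≈ 108.38*I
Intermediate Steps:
f = -7 (f = -6 - 1 = -7)
Z(o) = (-7 + o² + 60*o)/o (Z(o) = ((o² + 60*o) - 7)/o = (-7 + o² + 60*o)/o)
√(-11906 + Z(100)) = √(-11906 + (60 + 100 - 7/100)) = √(-11906 + 15993/100) = √(-1174607/100) = I*√1174607/10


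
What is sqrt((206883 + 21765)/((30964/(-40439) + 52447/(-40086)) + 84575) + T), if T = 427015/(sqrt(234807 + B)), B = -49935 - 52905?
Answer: sqrt(98327093289285312466625549233665848016 + 353049980357577750994284934147289873115*sqrt(14663))/6030711805401080457 ≈ 34.324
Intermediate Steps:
B = -102840
T = 427015*sqrt(14663)/43989 (T = 427015/(sqrt(234807 - 102840)) = 427015/(sqrt(131967)) = 427015/((3*sqrt(14663))) = 427015*(sqrt(14663)/43989) = 427015*sqrt(14663)/43989 ≈ 1175.5)
sqrt((206883 + 21765)/((30964/(-40439) + 52447/(-40086)) + 84575) + T) = sqrt((206883 + 21765)/((30964/(-40439) + 52447/(-40086)) + 84575) + 427015*sqrt(14663)/43989) = sqrt(228648/((30964*(-1/40439) + 52447*(-1/40086)) + 84575) + 427015*sqrt(14663)/43989) = sqrt(228648/((-30964/40439 - 52447/40086) + 84575) + 427015*sqrt(14663)/43989) = sqrt(228648/(-3362127137/1621037754 + 84575) + 427015*sqrt(14663)/43989) = sqrt(228648/(137095905917413/1621037754) + 427015*sqrt(14663)/43989) = sqrt(228648*(1621037754/137095905917413) + 427015*sqrt(14663)/43989) = sqrt(370647040376592/137095905917413 + 427015*sqrt(14663)/43989)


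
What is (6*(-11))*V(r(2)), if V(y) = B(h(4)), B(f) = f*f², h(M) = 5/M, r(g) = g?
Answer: -4125/32 ≈ -128.91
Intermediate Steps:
B(f) = f³
V(y) = 125/64 (V(y) = (5/4)³ = 125/64)
(6*(-11))*V(r(2)) = (6*(-11))*(125/64) = -66*125/64 = -4125/32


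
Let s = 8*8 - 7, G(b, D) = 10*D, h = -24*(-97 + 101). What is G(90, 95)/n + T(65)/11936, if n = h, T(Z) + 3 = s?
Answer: -88547/8952 ≈ -9.8913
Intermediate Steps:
h = -96 (h = -24*4 = -96)
s = 57 (s = 64 - 7 = 57)
T(Z) = 54 (T(Z) = -3 + 57 = 54)
n = -96
G(90, 95)/n + T(65)/11936 = (10*95)/(-96) + 54/11936 = 950*(-1/96) + 54*(1/11936) = -475/48 + 27/5968 = -88547/8952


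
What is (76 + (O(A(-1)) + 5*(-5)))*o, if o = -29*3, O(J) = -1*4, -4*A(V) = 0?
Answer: -4089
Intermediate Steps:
A(V) = 0 (A(V) = -¼*0 = 0)
O(J) = -4
o = -87
(76 + (O(A(-1)) + 5*(-5)))*o = (76 + (-4 + 5*(-5)))*(-87) = (76 + (-4 - 25))*(-87) = (76 - 29)*(-87) = 47*(-87) = -4089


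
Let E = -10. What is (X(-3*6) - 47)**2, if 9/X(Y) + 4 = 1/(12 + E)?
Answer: 120409/49 ≈ 2457.3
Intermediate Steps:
X(Y) = -18/7 (X(Y) = 9/(-4 + 1/(12 - 10)) = 9/(-4 + 1/2) = 9/(-7/2) = 9*(-2/7) = -18/7)
(X(-3*6) - 47)**2 = (-18/7 - 47)**2 = (-347/7)**2 = 120409/49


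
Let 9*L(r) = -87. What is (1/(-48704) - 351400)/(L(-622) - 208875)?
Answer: 51343756803/30520556416 ≈ 1.6823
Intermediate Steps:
L(r) = -29/3 (L(r) = (1/9)*(-87) = -29/3)
(1/(-48704) - 351400)/(L(-622) - 208875) = (1/(-48704) - 351400)/(-29/3 - 208875) = (-1/48704 - 351400)/(-626654/3) = -17114585601/48704*(-3/626654) = 51343756803/30520556416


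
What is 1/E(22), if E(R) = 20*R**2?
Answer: 1/9680 ≈ 0.00010331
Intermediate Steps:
1/E(22) = 1/(20*22**2) = 1/(20*484) = 1/9680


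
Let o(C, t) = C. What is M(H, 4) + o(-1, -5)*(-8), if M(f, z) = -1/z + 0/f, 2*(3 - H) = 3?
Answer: 31/4 ≈ 7.7500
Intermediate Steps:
H = 3/2 (H = 3 - ½*3 = 3 - 3/2 = 3/2 ≈ 1.5000)
M(f, z) = -1/z (M(f, z) = -1/z + 0 = -1/z)
M(H, 4) + o(-1, -5)*(-8) = -1/4 - 1*(-8) = -1*¼ + 8 = -¼ + 8 = 31/4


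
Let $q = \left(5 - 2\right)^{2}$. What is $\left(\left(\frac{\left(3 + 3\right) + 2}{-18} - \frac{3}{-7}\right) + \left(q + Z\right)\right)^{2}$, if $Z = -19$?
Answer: $\frac{398161}{3969} \approx 100.32$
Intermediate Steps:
$q = 9$ ($q = 3^{2} = 9$)
$\left(\left(\frac{\left(3 + 3\right) + 2}{-18} - \frac{3}{-7}\right) + \left(q + Z\right)\right)^{2} = \left(\left(\frac{\left(3 + 3\right) + 2}{-18} - \frac{3}{-7}\right) + \left(9 - 19\right)\right)^{2} = \left(\left(\left(6 + 2\right) \left(- \frac{1}{18}\right) - - \frac{3}{7}\right) - 10\right)^{2} = \left(\left(8 \left(- \frac{1}{18}\right) + \frac{3}{7}\right) - 10\right)^{2} = \left(\left(- \frac{4}{9} + \frac{3}{7}\right) - 10\right)^{2} = \left(- \frac{1}{63} - 10\right)^{2} = \left(- \frac{631}{63}\right)^{2} = \frac{398161}{3969}$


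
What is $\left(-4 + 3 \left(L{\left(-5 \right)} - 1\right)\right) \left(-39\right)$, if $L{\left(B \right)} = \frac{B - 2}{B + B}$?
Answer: $\frac{1911}{10} \approx 191.1$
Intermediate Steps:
$L{\left(B \right)} = \frac{-2 + B}{2 B}$
$\left(-4 + 3 \left(L{\left(-5 \right)} - 1\right)\right) \left(-39\right) = \left(-4 + 3 \left(\frac{-2 - 5}{2 \left(-5\right)} - 1\right)\right) \left(-39\right) = \left(-4 + 3 \left(\frac{1}{2} \left(- \frac{1}{5}\right) \left(-7\right) - 1\right)\right) \left(-39\right) = \left(-4 + 3 \left(\frac{7}{10} - 1\right)\right) \left(-39\right) = \left(-4 + 3 \left(- \frac{3}{10}\right)\right) \left(-39\right) = \left(-4 - \frac{9}{10}\right) \left(-39\right) = \left(- \frac{49}{10}\right) \left(-39\right) = \frac{1911}{10}$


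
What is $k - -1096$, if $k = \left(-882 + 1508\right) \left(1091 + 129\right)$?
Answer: $764816$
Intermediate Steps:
$k = 763720$ ($k = 626 \cdot 1220 = 763720$)
$k - -1096 = 763720 - -1096 = 763720 + 1096 = 764816$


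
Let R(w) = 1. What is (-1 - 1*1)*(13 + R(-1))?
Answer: -28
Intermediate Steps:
(-1 - 1*1)*(13 + R(-1)) = (-1 - 1*1)*(13 + 1) = (-1 - 1)*14 = -2*14 = -28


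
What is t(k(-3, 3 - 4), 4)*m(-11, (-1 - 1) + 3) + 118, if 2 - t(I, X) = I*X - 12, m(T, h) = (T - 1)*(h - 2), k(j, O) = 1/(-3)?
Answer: 302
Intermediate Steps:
k(j, O) = -⅓
m(T, h) = (-1 + T)*(-2 + h)
t(I, X) = 14 - I*X (t(I, X) = 2 - (I*X - 12) = 2 - (-12 + I*X) = 2 + (12 - I*X) = 14 - I*X)
t(k(-3, 3 - 4), 4)*m(-11, (-1 - 1) + 3) + 118 = (14 - 1*(-⅓)*4)*(2 - ((-1 - 1) + 3) - 2*(-11) - 11*((-1 - 1) + 3)) + 118 = (14 + 4/3)*(2 - (-2 + 3) + 22 - 11*(-2 + 3)) + 118 = 46*(2 - 1*1 + 22 - 11*1)/3 + 118 = 46*(2 - 1 + 22 - 11)/3 + 118 = (46/3)*12 + 118 = 184 + 118 = 302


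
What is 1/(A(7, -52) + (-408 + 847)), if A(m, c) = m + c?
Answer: 1/394 ≈ 0.0025381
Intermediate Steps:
A(m, c) = c + m
1/(A(7, -52) + (-408 + 847)) = 1/((-52 + 7) + (-408 + 847)) = 1/(-45 + 439) = 1/394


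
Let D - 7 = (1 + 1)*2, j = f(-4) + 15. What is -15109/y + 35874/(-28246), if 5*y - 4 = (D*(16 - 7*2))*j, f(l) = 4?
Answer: -1074491449/5959906 ≈ -180.29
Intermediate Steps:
j = 19 (j = 4 + 15 = 19)
D = 11 (D = 7 + (1 + 1)*2 = 7 + 2*2 = 7 + 4 = 11)
y = 422/5 (y = 4/5 + ((11*(16 - 7*2))*19)/5 = 4/5 + ((11*(16 - 14))*19)/5 = 4/5 + ((11*2)*19)/5 = 4/5 + (22*19)/5 = 4/5 + (1/5)*418 = 4/5 + 418/5 = 422/5 ≈ 84.400)
-15109/y + 35874/(-28246) = -15109/422/5 + 35874/(-28246) = -15109*5/422 + 35874*(-1/28246) = -75545/422 - 17937/14123 = -1074491449/5959906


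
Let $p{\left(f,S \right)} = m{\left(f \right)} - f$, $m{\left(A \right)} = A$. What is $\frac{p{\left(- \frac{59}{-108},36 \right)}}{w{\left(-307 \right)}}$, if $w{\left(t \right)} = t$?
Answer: $0$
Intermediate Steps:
$p{\left(f,S \right)} = 0$ ($p{\left(f,S \right)} = f - f = 0$)
$\frac{p{\left(- \frac{59}{-108},36 \right)}}{w{\left(-307 \right)}} = \frac{0}{-307} = 0 \left(- \frac{1}{307}\right) = 0$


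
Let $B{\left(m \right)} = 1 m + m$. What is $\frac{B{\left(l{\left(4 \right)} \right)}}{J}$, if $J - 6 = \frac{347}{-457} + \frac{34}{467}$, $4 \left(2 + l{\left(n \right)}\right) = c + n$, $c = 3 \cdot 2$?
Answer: $\frac{213419}{1134003} \approx 0.1882$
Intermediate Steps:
$c = 6$
$l{\left(n \right)} = - \frac{1}{2} + \frac{n}{4}$ ($l{\left(n \right)} = -2 + \frac{6 + n}{4} = -2 + \left(\frac{3}{2} + \frac{n}{4}\right) = - \frac{1}{2} + \frac{n}{4}$)
$B{\left(m \right)} = 2 m$ ($B{\left(m \right)} = m + m = 2 m$)
$J = \frac{1134003}{213419}$ ($J = 6 + \left(\frac{347}{-457} + \frac{34}{467}\right) = 6 + \left(347 \left(- \frac{1}{457}\right) + 34 \cdot \frac{1}{467}\right) = 6 + \left(- \frac{347}{457} + \frac{34}{467}\right) = 6 - \frac{146511}{213419} = \frac{1134003}{213419} \approx 5.3135$)
$\frac{B{\left(l{\left(4 \right)} \right)}}{J} = \frac{2 \left(- \frac{1}{2} + \frac{1}{4} \cdot 4\right)}{\frac{1134003}{213419}} = 2 \left(- \frac{1}{2} + 1\right) \frac{213419}{1134003} = 2 \cdot \frac{1}{2} \cdot \frac{213419}{1134003} = 1 \cdot \frac{213419}{1134003} = \frac{213419}{1134003}$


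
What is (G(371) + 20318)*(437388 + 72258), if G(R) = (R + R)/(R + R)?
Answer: 10355497074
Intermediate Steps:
G(R) = 1 (G(R) = (2*R)/((2*R)) = (2*R)*(1/(2*R)) = 1)
(G(371) + 20318)*(437388 + 72258) = (1 + 20318)*(437388 + 72258) = 20319*509646 = 10355497074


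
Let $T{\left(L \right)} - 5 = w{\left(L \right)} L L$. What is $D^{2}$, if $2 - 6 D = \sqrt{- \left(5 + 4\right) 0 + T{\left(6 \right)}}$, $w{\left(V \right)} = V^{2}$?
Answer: $\frac{\left(2 - \sqrt{1301}\right)^{2}}{36} \approx 32.242$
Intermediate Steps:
$T{\left(L \right)} = 5 + L^{4}$ ($T{\left(L \right)} = 5 + L^{2} L L = 5 + L^{3} L = 5 + L^{4}$)
$D = \frac{1}{3} - \frac{\sqrt{1301}}{6}$ ($D = \frac{1}{3} - \frac{\sqrt{- \left(5 + 4\right) 0 + \left(5 + 6^{4}\right)}}{6} = \frac{1}{3} - \frac{\sqrt{- 9 \cdot 0 + \left(5 + 1296\right)}}{6} = \frac{1}{3} - \frac{\sqrt{\left(-1\right) 0 + 1301}}{6} = \frac{1}{3} - \frac{\sqrt{0 + 1301}}{6} = \frac{1}{3} - \frac{\sqrt{1301}}{6} \approx -5.6782$)
$D^{2} = \left(\frac{1}{3} - \frac{\sqrt{1301}}{6}\right)^{2}$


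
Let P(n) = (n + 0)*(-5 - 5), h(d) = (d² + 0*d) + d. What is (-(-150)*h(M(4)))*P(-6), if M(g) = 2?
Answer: 54000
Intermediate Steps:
h(d) = d + d² (h(d) = (d² + 0) + d = d² + d = d + d²)
P(n) = -10*n (P(n) = n*(-10) = -10*n)
(-(-150)*h(M(4)))*P(-6) = (-(-150)*2*(1 + 2))*(-10*(-6)) = -(-150)*2*3*60 = -(-150)*6*60 = -30*(-30)*60 = 900*60 = 54000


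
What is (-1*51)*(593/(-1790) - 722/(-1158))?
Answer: -5148331/345470 ≈ -14.902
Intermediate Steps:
(-1*51)*(593/(-1790) - 722/(-1158)) = -51*(593*(-1/1790) - 722*(-1/1158)) = -51*(-593/1790 + 361/579) = -51*302843/1036410 = -5148331/345470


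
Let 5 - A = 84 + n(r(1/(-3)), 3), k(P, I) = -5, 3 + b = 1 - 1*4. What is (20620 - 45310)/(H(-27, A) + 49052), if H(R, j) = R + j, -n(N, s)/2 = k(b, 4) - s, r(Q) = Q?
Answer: -823/1631 ≈ -0.50460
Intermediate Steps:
b = -6 (b = -3 + (1 - 1*4) = -3 + (1 - 4) = -3 - 3 = -6)
n(N, s) = 10 + 2*s (n(N, s) = -2*(-5 - s) = 10 + 2*s)
A = -95 (A = 5 - (84 + (10 + 2*3)) = 5 - (84 + (10 + 6)) = 5 - (84 + 16) = 5 - 1*100 = 5 - 100 = -95)
(20620 - 45310)/(H(-27, A) + 49052) = (20620 - 45310)/((-27 - 95) + 49052) = -24690/(-122 + 49052) = -24690/48930 = -24690*1/48930 = -823/1631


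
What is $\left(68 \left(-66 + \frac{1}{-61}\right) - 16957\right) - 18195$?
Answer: $- \frac{2418108}{61} \approx -39641.0$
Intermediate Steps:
$\left(68 \left(-66 + \frac{1}{-61}\right) - 16957\right) - 18195 = \left(68 \left(-66 - \frac{1}{61}\right) - 16957\right) - 18195 = \left(68 \left(- \frac{4027}{61}\right) - 16957\right) - 18195 = \left(- \frac{273836}{61} - 16957\right) - 18195 = - \frac{1308213}{61} - 18195 = - \frac{2418108}{61}$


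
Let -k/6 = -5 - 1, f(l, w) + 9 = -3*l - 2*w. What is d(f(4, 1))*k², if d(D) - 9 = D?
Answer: -18144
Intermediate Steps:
f(l, w) = -9 - 3*l - 2*w (f(l, w) = -9 + (-3*l - 2*w) = -9 - 3*l - 2*w)
d(D) = 9 + D
k = 36 (k = -6*(-5 - 1) = -6*(-6) = 36)
d(f(4, 1))*k² = (9 + (-9 - 3*4 - 2*1))*36² = (9 + (-9 - 12 - 2))*1296 = (9 - 23)*1296 = -14*1296 = -18144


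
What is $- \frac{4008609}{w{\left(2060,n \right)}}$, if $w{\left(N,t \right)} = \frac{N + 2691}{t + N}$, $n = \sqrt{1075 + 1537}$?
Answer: $- \frac{8257734540}{4751} - \frac{8017218 \sqrt{653}}{4751} \approx -1.7812 \cdot 10^{6}$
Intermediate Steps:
$n = 2 \sqrt{653}$ ($n = \sqrt{2612} = 2 \sqrt{653} \approx 51.108$)
$w{\left(N,t \right)} = \frac{2691 + N}{N + t}$
$- \frac{4008609}{w{\left(2060,n \right)}} = - \frac{4008609}{\frac{1}{2060 + 2 \sqrt{653}} \left(2691 + 2060\right)} = - \frac{4008609}{\frac{1}{2060 + 2 \sqrt{653}} \cdot 4751} = - \frac{4008609}{4751 \frac{1}{2060 + 2 \sqrt{653}}} = - 4008609 \left(\frac{2060}{4751} + \frac{2 \sqrt{653}}{4751}\right) = - \frac{8257734540}{4751} - \frac{8017218 \sqrt{653}}{4751}$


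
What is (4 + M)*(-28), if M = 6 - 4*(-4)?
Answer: -728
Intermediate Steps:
M = 22 (M = 6 + 16 = 22)
(4 + M)*(-28) = (4 + 22)*(-28) = 26*(-28) = -728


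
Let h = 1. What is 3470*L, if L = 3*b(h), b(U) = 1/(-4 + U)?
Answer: -3470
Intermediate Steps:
L = -1 (L = 3/(-4 + 1) = 3/(-3) = 3*(-⅓) = -1)
3470*L = 3470*(-1) = -3470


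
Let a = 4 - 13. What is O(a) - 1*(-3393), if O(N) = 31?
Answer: 3424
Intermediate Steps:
a = -9
O(a) - 1*(-3393) = 31 - 1*(-3393) = 31 + 3393 = 3424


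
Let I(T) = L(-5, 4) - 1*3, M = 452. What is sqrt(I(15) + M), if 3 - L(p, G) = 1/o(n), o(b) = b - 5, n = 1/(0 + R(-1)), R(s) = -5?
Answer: sqrt(305682)/26 ≈ 21.265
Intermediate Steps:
n = -1/5 (n = 1/(0 - 5) = 1/(-5) = -1/5 ≈ -0.20000)
o(b) = -5 + b
L(p, G) = 83/26 (L(p, G) = 3 - 1/(-5 - 1/5) = 3 - 1/(-26/5) = 3 - 1*(-5/26) = 3 + 5/26 = 83/26)
I(T) = 5/26 (I(T) = 83/26 - 1*3 = 83/26 - 3 = 5/26)
sqrt(I(15) + M) = sqrt(5/26 + 452) = sqrt(11757/26) = sqrt(305682)/26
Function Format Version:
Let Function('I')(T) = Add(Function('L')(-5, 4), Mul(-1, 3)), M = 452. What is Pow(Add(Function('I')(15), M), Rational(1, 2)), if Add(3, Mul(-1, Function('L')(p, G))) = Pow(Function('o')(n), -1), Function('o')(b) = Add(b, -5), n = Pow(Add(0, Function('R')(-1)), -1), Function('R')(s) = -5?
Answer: Mul(Rational(1, 26), Pow(305682, Rational(1, 2))) ≈ 21.265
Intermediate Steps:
n = Rational(-1, 5) (n = Pow(Add(0, -5), -1) = Pow(-5, -1) = Rational(-1, 5) ≈ -0.20000)
Function('o')(b) = Add(-5, b)
Function('L')(p, G) = Rational(83, 26) (Function('L')(p, G) = Add(3, Mul(-1, Pow(Add(-5, Rational(-1, 5)), -1))) = Add(3, Mul(-1, Pow(Rational(-26, 5), -1))) = Add(3, Mul(-1, Rational(-5, 26))) = Add(3, Rational(5, 26)) = Rational(83, 26))
Function('I')(T) = Rational(5, 26) (Function('I')(T) = Add(Rational(83, 26), Mul(-1, 3)) = Add(Rational(83, 26), -3) = Rational(5, 26))
Pow(Add(Function('I')(15), M), Rational(1, 2)) = Pow(Add(Rational(5, 26), 452), Rational(1, 2)) = Pow(Rational(11757, 26), Rational(1, 2)) = Mul(Rational(1, 26), Pow(305682, Rational(1, 2)))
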